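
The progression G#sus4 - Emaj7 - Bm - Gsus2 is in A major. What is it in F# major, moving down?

A major down to F# major is a minor third; each chord root moves by that interval while the quality stays the same.
G#sus4: root G# down a minor third → E#, giving E#sus4.
Emaj7: root E down a minor third → C#, giving C#maj7.
Bm: root B down a minor third → G#, giving G#m.
Gsus2: root G down a minor third → E, giving Esus2.

E#sus4 C#maj7 G#m Esus2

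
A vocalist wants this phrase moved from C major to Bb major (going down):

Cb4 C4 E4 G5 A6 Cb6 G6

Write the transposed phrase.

Bbb3 Bb3 D4 F5 G6 Bbb5 F6

C major to Bb major down is a major second, so every note moves down by that interval.
Cb4 → Bbb3
C4 → Bb3
E4 → D4
G5 → F5
A6 → G6
Cb6 → Bbb5
G6 → F6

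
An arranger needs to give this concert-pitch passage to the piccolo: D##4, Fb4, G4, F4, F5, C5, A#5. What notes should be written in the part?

D##3 Fb3 G3 F3 F4 C4 A#4

The piccolo sounds a perfect octave above written, so the written part must be a perfect octave below concert — transpose each note down.
D##4 gives D##3
Fb4 gives Fb3
G4 gives G3
F4 gives F3
F5 gives F4
C5 gives C4
A#5 gives A#4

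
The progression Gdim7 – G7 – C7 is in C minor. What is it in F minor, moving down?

C minor down to F minor is a perfect fifth; each chord root moves by that interval while the quality stays the same.
Gdim7: root G down a perfect fifth → C, giving Cdim7.
G7: root G down a perfect fifth → C, giving C7.
C7: root C down a perfect fifth → F, giving F7.

Cdim7 C7 F7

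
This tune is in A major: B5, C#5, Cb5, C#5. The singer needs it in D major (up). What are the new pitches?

E6 F#5 Fb5 F#5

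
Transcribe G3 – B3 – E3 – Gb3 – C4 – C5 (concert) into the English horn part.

D4 F#4 B3 Db4 G4 G5

The English horn sounds a perfect fifth below written, so the written part must be a perfect fifth above concert — transpose each note up.
G3 → D4
B3 → F#4
E3 → B3
Gb3 → Db4
C4 → G4
C5 → G5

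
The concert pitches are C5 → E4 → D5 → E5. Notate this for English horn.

The English horn sounds a perfect fifth below written, so the written part must be a perfect fifth above concert — transpose each note up.
C5 gives G5
E4 gives B4
D5 gives A5
E5 gives B5

G5 B4 A5 B5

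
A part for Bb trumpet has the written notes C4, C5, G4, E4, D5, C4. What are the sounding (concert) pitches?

Bb3 Bb4 F4 D4 C5 Bb3

Written C4 on the Bb trumpet sounds as Bb3, a major second lower; apply that shift to every note.
C4 → Bb3
C5 → Bb4
G4 → F4
E4 → D4
D5 → C5
C4 → Bb3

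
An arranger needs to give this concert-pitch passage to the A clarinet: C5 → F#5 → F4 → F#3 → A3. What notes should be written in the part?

The A clarinet sounds a minor third below written, so the written part must be a minor third above concert — transpose each note up.
C5 to Eb5
F#5 to A5
F4 to Ab4
F#3 to A3
A3 to C4

Eb5 A5 Ab4 A3 C4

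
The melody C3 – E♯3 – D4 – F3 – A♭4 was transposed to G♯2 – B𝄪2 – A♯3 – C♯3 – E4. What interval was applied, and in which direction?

down a diminished fourth

From C3 to G#2 is 4 letter names — a fourth of some quality.
G#2 to C3 is 4 semitones, which makes it a diminished fourth; the second version is lower, so the direction is down.
Checking another pair — Ab4 → E4 — gives the same interval.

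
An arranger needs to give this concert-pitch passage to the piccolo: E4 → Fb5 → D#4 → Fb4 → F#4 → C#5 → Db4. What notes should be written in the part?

Written C4 sounds as C5 on the piccolo, so concert pitches are written a perfect octave down.
E4 gives E3
Fb5 gives Fb4
D#4 gives D#3
Fb4 gives Fb3
F#4 gives F#3
C#5 gives C#4
Db4 gives Db3

E3 Fb4 D#3 Fb3 F#3 C#4 Db3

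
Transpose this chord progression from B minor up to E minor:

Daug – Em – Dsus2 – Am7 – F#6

Gaug Am Gsus2 Dm7 B6

B minor up to E minor is a perfect fourth; each chord root moves by that interval while the quality stays the same.
Daug: root D up a perfect fourth → G, giving Gaug.
Em: root E up a perfect fourth → A, giving Am.
Dsus2: root D up a perfect fourth → G, giving Gsus2.
Am7: root A up a perfect fourth → D, giving Dm7.
F#6: root F# up a perfect fourth → B, giving B6.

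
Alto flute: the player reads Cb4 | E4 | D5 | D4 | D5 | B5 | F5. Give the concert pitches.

Gb3 B3 A4 A3 A4 F#5 C5

Written C4 on the alto flute sounds as G3, a perfect fourth lower; apply that shift to every note.
Cb4 to Gb3
E4 to B3
D5 to A4
D4 to A3
D5 to A4
B5 to F#5
F5 to C5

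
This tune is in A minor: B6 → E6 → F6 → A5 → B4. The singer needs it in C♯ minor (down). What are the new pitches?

D#6 G#5 A5 C#5 D#4

A minor to C♯ minor down is a minor sixth, so every note moves down by that interval.
B6 becomes D#6
E6 becomes G#5
F6 becomes A5
A5 becomes C#5
B4 becomes D#4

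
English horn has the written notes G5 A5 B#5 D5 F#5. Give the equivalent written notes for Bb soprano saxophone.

D5 E5 F##5 A4 C#5

First find concert pitch: the English horn sounds a perfect fifth below written, so G5 A5 B#5 D5 F#5 sounds C5 D5 E#5 G4 B4.
Then write for Bb soprano saxophone: it sounds a major second below written, so the part must be a major second above concert.
C5 → D5
D5 → E5
E#5 → F##5
G4 → A4
B4 → C#5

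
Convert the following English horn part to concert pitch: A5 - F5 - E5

D5 Bb4 A4

Written C4 on the English horn sounds as F3, a perfect fifth lower; apply that shift to every note.
A5 becomes D5
F5 becomes Bb4
E5 becomes A4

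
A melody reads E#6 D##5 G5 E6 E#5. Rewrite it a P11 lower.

E#6 down a perfect eleventh is B#4.
D##5 down a perfect eleventh is A##3.
G5 down a perfect eleventh is D4.
A perfect eleventh down from E6 gives B4.
E#5 down a perfect eleventh is B#3.

B#4 A##3 D4 B4 B#3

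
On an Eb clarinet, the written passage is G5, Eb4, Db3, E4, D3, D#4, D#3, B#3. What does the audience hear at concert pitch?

Bb5 Gb4 Fb3 G4 F3 F#4 F#3 D#4

The Eb clarinet sounds a minor third above written, so transpose each written note up a minor third.
G5 becomes Bb5
Eb4 becomes Gb4
Db3 becomes Fb3
E4 becomes G4
D3 becomes F3
D#4 becomes F#4
D#3 becomes F#3
B#3 becomes D#4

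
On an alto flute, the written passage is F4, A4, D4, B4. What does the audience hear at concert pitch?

Written C4 on the alto flute sounds as G3, a perfect fourth lower; apply that shift to every note.
F4 to C4
A4 to E4
D4 to A3
B4 to F#4

C4 E4 A3 F#4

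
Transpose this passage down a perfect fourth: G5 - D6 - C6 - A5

D5 A5 G5 E5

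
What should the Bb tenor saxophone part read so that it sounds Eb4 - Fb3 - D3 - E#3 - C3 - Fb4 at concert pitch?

Written C4 sounds as Bb2 on the Bb tenor saxophone, so concert pitches are written a major ninth up.
Eb4 gives F5
Fb3 gives Gb4
D3 gives E4
E#3 gives F##4
C3 gives D4
Fb4 gives Gb5

F5 Gb4 E4 F##4 D4 Gb5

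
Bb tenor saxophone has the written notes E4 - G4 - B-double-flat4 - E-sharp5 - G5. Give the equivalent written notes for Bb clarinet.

First find concert pitch: the Bb tenor saxophone sounds a major ninth below written, so E4 G4 B-double-flat4 E-sharp5 G5 sounds D3 F3 Abb3 D#4 F4.
Then write for Bb clarinet: it sounds a major second below written, so the part must be a major second above concert.
D3 → E3
F3 → G3
Abb3 → Bbb3
D#4 → E#4
F4 → G4

E3 G3 Bbb3 E#4 G4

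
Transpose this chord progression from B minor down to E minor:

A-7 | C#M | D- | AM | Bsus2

D-7 F#M G- DM Esus2

B minor down to E minor is a perfect fifth; each chord root moves by that interval while the quality stays the same.
A-7: root A down a perfect fifth → D, giving D-7.
C#M: root C# down a perfect fifth → F#, giving F#M.
D-: root D down a perfect fifth → G, giving G-.
AM: root A down a perfect fifth → D, giving DM.
Bsus2: root B down a perfect fifth → E, giving Esus2.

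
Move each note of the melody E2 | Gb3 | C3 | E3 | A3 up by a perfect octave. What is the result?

E3 Gb4 C4 E4 A4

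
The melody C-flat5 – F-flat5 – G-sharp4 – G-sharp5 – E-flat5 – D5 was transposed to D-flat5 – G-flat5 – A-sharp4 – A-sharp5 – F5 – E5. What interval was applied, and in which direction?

up a major second

From Cb5 to Db5 is 2 letter names — a second of some quality.
Cb5 to Db5 is 2 semitones, which makes it a major second; the second version is higher, so the direction is up.
Checking another pair — D5 → E5 — gives the same interval.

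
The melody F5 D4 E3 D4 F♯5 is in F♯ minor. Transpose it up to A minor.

From F♯ up to A is a minor third; apply that to each pitch.
F5 → Ab5
D4 → F4
E3 → G3
D4 → F4
F#5 → A5

Ab5 F4 G3 F4 A5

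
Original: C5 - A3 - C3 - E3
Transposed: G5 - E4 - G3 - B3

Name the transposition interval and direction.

From C5 to G5 is 5 letter names — a fifth of some quality.
C5 to G5 is 7 semitones, which makes it a perfect fifth; the second version is higher, so the direction is up.
Checking another pair — E3 → B3 — gives the same interval.

up a perfect fifth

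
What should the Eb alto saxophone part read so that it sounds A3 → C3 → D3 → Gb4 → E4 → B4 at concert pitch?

The Eb alto saxophone sounds a major sixth below written, so the written part must be a major sixth above concert — transpose each note up.
A3 to F#4
C3 to A3
D3 to B3
Gb4 to Eb5
E4 to C#5
B4 to G#5

F#4 A3 B3 Eb5 C#5 G#5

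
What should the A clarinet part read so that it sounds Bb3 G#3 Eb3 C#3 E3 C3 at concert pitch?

The A clarinet sounds a minor third below written, so the written part must be a minor third above concert — transpose each note up.
Bb3 to Db4
G#3 to B3
Eb3 to Gb3
C#3 to E3
E3 to G3
C3 to Eb3

Db4 B3 Gb3 E3 G3 Eb3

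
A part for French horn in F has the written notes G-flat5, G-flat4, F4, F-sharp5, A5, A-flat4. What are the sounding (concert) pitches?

Cb5 Cb4 Bb3 B4 D5 Db4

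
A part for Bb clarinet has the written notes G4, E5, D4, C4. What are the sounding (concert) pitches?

Written C4 on the Bb clarinet sounds as Bb3, a major second lower; apply that shift to every note.
G4 becomes F4
E5 becomes D5
D4 becomes C4
C4 becomes Bb3

F4 D5 C4 Bb3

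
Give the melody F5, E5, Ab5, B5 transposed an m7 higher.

Eb6 D6 Gb6 A6

F5: a seventh up reaches E, and 10 semitones makes it Eb6.
E5 up a minor seventh is D6.
Ab5 up a minor seventh is Gb6.
B5: a seventh up reaches A, and 10 semitones makes it A6.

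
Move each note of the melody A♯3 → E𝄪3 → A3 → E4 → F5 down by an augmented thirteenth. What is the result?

C2 G#1 Cb2 Gb2 Abb3

An augmented thirteenth down from A#3 gives C2.
An augmented thirteenth down from E##3 gives G#1.
A3: a thirteenth down reaches C, and 22 semitones makes it Cb2.
E4: a thirteenth down reaches G, and 22 semitones makes it Gb2.
F5 down an augmented thirteenth is Abb3.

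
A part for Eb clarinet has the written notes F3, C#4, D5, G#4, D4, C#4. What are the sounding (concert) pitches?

Written C4 on the Eb clarinet sounds as Eb4, a minor third higher; apply that shift to every note.
F3 gives Ab3
C#4 gives E4
D5 gives F5
G#4 gives B4
D4 gives F4
C#4 gives E4

Ab3 E4 F5 B4 F4 E4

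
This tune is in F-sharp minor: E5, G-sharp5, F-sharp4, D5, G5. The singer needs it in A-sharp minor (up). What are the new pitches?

F-sharp minor to A-sharp minor up is a major third, so every note moves up by that interval.
E5 -> G#5
G#5 -> B#5
F#4 -> A#4
D5 -> F#5
G5 -> B5

G#5 B#5 A#4 F#5 B5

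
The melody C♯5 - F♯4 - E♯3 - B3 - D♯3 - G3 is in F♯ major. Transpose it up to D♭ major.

Ab5 Db5 C4 Gb4 Bb3 Ebb4

F♯ major to D♭ major up is a diminished sixth, so every note moves up by that interval.
C#5 to Ab5
F#4 to Db5
E#3 to C4
B3 to Gb4
D#3 to Bb3
G3 to Ebb4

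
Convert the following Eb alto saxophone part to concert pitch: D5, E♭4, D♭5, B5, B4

F4 Gb3 Fb4 D5 D4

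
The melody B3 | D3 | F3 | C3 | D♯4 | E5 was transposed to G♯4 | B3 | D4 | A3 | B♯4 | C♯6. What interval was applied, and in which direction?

up a major sixth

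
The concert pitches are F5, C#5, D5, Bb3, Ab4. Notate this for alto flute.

The alto flute sounds a perfect fourth below written, so the written part must be a perfect fourth above concert — transpose each note up.
F5 → Bb5
C#5 → F#5
D5 → G5
Bb3 → Eb4
Ab4 → Db5

Bb5 F#5 G5 Eb4 Db5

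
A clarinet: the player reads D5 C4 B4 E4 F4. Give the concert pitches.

B4 A3 G#4 C#4 D4

The A clarinet sounds a minor third below written, so transpose each written note down a minor third.
D5 → B4
C4 → A3
B4 → G#4
E4 → C#4
F4 → D4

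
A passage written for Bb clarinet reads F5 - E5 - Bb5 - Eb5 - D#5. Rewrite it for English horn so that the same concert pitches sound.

First find concert pitch: the Bb clarinet sounds a major second below written, so F5 E5 Bb5 Eb5 D#5 sounds Eb5 D5 Ab5 Db5 C#5.
Then write for English horn: it sounds a perfect fifth below written, so the part must be a perfect fifth above concert.
Eb5 → Bb5
D5 → A5
Ab5 → Eb6
Db5 → Ab5
C#5 → G#5

Bb5 A5 Eb6 Ab5 G#5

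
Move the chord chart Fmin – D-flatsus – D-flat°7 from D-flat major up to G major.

D-flat major up to G major is an augmented fourth; each chord root moves by that interval while the quality stays the same.
Fmin: root F up an augmented fourth → B, giving Bmin.
D-flatsus: root D-flat up an augmented fourth → G, giving Gsus.
D-flat°7: root D-flat up an augmented fourth → G, giving G°7.

Bmin Gsus G°7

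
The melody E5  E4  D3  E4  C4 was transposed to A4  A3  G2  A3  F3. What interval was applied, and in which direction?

From E5 to A4 is 5 letter names — a fifth of some quality.
A4 to E5 is 7 semitones, which makes it a perfect fifth; the second version is lower, so the direction is down.
Checking another pair — C4 → F3 — gives the same interval.

down a perfect fifth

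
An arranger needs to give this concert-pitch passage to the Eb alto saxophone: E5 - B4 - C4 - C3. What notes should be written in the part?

The Eb alto saxophone sounds a major sixth below written, so the written part must be a major sixth above concert — transpose each note up.
E5 to C#6
B4 to G#5
C4 to A4
C3 to A3

C#6 G#5 A4 A3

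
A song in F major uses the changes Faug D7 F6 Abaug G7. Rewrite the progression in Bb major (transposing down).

F major down to Bb major is a perfect fifth; each chord root moves by that interval while the quality stays the same.
Faug: root F down a perfect fifth → Bb, giving Bbaug.
D7: root D down a perfect fifth → G, giving G7.
F6: root F down a perfect fifth → Bb, giving Bb6.
Abaug: root Ab down a perfect fifth → Db, giving Dbaug.
G7: root G down a perfect fifth → C, giving C7.

Bbaug G7 Bb6 Dbaug C7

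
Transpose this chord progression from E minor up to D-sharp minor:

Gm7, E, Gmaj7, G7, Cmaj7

E minor up to D-sharp minor is a major seventh; each chord root moves by that interval while the quality stays the same.
Gm7: root G up a major seventh → F#, giving F#m7.
E: root E up a major seventh → D#, giving D#.
Gmaj7: root G up a major seventh → F#, giving F#maj7.
G7: root G up a major seventh → F#, giving F#7.
Cmaj7: root C up a major seventh → B, giving Bmaj7.

F#m7 D# F#maj7 F#7 Bmaj7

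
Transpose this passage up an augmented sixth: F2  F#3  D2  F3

F2 becomes D#3
F#3 becomes D##4
D2 becomes B#2
F3 becomes D#4

D#3 D##4 B#2 D#4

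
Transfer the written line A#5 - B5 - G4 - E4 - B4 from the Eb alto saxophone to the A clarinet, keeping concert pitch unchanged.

First find concert pitch: the Eb alto saxophone sounds a major sixth below written, so A#5 B5 G4 E4 B4 sounds C#5 D5 Bb3 G3 D4.
Then write for A clarinet: it sounds a minor third below written, so the part must be a minor third above concert.
C#5 → E5
D5 → F5
Bb3 → Db4
G3 → Bb3
D4 → F4

E5 F5 Db4 Bb3 F4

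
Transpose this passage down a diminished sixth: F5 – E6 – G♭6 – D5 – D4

F5 down a diminished sixth is A#4.
A diminished sixth down from E6 gives G##5.
Gb6: a sixth down reaches B, and 7 semitones makes it B5.
A diminished sixth down from D5 gives F##4.
D4 down a diminished sixth is F##3.

A#4 G##5 B5 F##4 F##3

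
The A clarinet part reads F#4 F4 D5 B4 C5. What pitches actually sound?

D#4 D4 B4 G#4 A4

The A clarinet sounds a minor third below written, so transpose each written note down a minor third.
F#4 to D#4
F4 to D4
D5 to B4
B4 to G#4
C5 to A4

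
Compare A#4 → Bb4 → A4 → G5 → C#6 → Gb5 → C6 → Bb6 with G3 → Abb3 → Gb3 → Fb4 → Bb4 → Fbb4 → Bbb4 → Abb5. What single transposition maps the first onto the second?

down an augmented ninth

Take the first pair: A#4 → G3. A to G spans 9 letter names, so the interval is some kind of ninth.
G3 to A#4 is 15 semitones, which makes it an augmented ninth; the second version is lower, so the direction is down.
Checking another pair — Bb6 → Abb5 — gives the same interval.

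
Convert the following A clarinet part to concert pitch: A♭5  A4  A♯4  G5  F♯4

F5 F#4 F##4 E5 D#4

The A clarinet sounds a minor third below written, so transpose each written note down a minor third.
Ab5 → F5
A4 → F#4
A#4 → F##4
G5 → E5
F#4 → D#4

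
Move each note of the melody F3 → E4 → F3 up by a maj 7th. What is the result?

E4 D#5 E4

F3 up a major seventh is E4.
E4: a seventh up reaches D, and 11 semitones makes it D#5.
A major seventh up from F3 gives E4.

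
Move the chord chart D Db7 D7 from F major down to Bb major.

F major down to Bb major is a perfect fifth; each chord root moves by that interval while the quality stays the same.
D: root D down a perfect fifth → G, giving G.
Db7: root Db down a perfect fifth → Gb, giving Gb7.
D7: root D down a perfect fifth → G, giving G7.

G Gb7 G7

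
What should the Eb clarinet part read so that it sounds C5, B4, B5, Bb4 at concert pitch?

A4 G#4 G#5 G4

Written C4 sounds as Eb4 on the Eb clarinet, so concert pitches are written a minor third down.
C5 to A4
B4 to G#4
B5 to G#5
Bb4 to G4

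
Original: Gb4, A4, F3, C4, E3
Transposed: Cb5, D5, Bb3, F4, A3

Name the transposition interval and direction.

up a perfect fourth

From Gb4 to Cb5 is 4 letter names — a fourth of some quality.
Gb4 to Cb5 is 5 semitones, which makes it a perfect fourth; the second version is higher, so the direction is up.
Checking another pair — E3 → A3 — gives the same interval.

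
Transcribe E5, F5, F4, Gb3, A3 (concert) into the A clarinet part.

Written C4 sounds as A3 on the A clarinet, so concert pitches are written a minor third up.
E5 → G5
F5 → Ab5
F4 → Ab4
Gb3 → Bbb3
A3 → C4

G5 Ab5 Ab4 Bbb3 C4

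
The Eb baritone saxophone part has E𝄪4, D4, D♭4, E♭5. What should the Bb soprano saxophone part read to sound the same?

A##2 G2 Gb2 Ab3

First find concert pitch: the Eb baritone saxophone sounds a major thirteenth below written, so E𝄪4 D4 D♭4 E♭5 sounds G##2 F2 Fb2 Gb3.
Then write for Bb soprano saxophone: it sounds a major second below written, so the part must be a major second above concert.
G##2 → A##2
F2 → G2
Fb2 → Gb2
Gb3 → Ab3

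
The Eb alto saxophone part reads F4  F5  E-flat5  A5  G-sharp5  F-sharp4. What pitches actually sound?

Ab3 Ab4 Gb4 C5 B4 A3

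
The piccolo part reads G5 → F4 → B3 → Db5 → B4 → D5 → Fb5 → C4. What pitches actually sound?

G6 F5 B4 Db6 B5 D6 Fb6 C5

Written C4 on the piccolo sounds as C5, a perfect octave higher; apply that shift to every note.
G5 becomes G6
F4 becomes F5
B3 becomes B4
Db5 becomes Db6
B4 becomes B5
D5 becomes D6
Fb5 becomes Fb6
C4 becomes C5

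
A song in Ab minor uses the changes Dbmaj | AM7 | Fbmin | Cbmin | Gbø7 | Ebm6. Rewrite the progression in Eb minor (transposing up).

Abmaj EM7 Cbmin Gbmin Dbø7 Bbm6

Ab minor up to Eb minor is a perfect fifth; each chord root moves by that interval while the quality stays the same.
Dbmaj: root Db up a perfect fifth → Ab, giving Abmaj.
AM7: root A up a perfect fifth → E, giving EM7.
Fbmin: root Fb up a perfect fifth → Cb, giving Cbmin.
Cbmin: root Cb up a perfect fifth → Gb, giving Gbmin.
Gbø7: root Gb up a perfect fifth → Db, giving Dbø7.
Ebm6: root Eb up a perfect fifth → Bb, giving Bbm6.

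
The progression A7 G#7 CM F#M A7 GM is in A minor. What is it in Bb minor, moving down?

Bb7 A7 DbM GM Bb7 AbM

A minor down to Bb minor is a major seventh; each chord root moves by that interval while the quality stays the same.
A7: root A down a major seventh → Bb, giving Bb7.
G#7: root G# down a major seventh → A, giving A7.
CM: root C down a major seventh → Db, giving DbM.
F#M: root F# down a major seventh → G, giving GM.
A7: root A down a major seventh → Bb, giving Bb7.
GM: root G down a major seventh → Ab, giving AbM.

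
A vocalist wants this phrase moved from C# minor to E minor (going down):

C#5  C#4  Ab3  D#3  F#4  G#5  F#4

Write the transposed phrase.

E4 E3 Cb3 F#2 A3 B4 A3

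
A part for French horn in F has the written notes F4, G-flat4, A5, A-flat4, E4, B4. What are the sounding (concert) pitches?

The French horn in F sounds a perfect fifth below written, so transpose each written note down a perfect fifth.
F4 to Bb3
Gb4 to Cb4
A5 to D5
Ab4 to Db4
E4 to A3
B4 to E4

Bb3 Cb4 D5 Db4 A3 E4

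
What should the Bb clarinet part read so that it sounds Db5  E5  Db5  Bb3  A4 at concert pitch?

Eb5 F#5 Eb5 C4 B4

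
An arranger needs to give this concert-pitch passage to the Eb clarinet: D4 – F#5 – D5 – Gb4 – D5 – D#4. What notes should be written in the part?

B3 D#5 B4 Eb4 B4 B#3

The Eb clarinet sounds a minor third above written, so the written part must be a minor third below concert — transpose each note down.
D4 gives B3
F#5 gives D#5
D5 gives B4
Gb4 gives Eb4
D5 gives B4
D#4 gives B#3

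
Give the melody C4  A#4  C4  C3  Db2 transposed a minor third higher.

Eb4 C#5 Eb4 Eb3 Fb2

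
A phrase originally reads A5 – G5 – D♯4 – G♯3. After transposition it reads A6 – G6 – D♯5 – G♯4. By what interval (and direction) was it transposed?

From A5 to A6 is 8 letter names — an octave of some quality.
A5 to A6 is 12 semitones, which makes it a perfect octave; the second version is higher, so the direction is up.
Checking another pair — G#3 → G#4 — gives the same interval.

up a perfect octave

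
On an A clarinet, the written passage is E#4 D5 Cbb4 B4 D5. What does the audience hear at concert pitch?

The A clarinet sounds a minor third below written, so transpose each written note down a minor third.
E#4 to C##4
D5 to B4
Cbb4 to Abb3
B4 to G#4
D5 to B4

C##4 B4 Abb3 G#4 B4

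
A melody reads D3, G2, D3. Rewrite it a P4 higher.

G3 C3 G3

D3 -> G3
G2 -> C3
D3 -> G3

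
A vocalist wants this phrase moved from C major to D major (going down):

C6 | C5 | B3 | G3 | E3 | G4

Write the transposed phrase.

D5 D4 C#3 A2 F#2 A3

C major to D major down is a minor seventh, so every note moves down by that interval.
C6 gives D5
C5 gives D4
B3 gives C#3
G3 gives A2
E3 gives F#2
G4 gives A3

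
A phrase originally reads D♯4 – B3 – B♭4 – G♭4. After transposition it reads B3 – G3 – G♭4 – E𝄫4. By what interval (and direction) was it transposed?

down a major third

Take the first pair: D#4 → B3. D to B spans 3 letter names, so the interval is some kind of third.
B3 to D#4 is 4 semitones, which makes it a major third; the second version is lower, so the direction is down.
Checking another pair — Gb4 → Ebb4 — gives the same interval.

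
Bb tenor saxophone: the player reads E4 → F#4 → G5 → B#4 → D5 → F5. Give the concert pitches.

D3 E3 F4 A#3 C4 Eb4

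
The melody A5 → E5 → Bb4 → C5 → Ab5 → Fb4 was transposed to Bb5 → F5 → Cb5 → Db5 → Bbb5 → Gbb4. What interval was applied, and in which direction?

up a minor second

Take the first pair: A5 → Bb5. A to B spans 2 letter names, so the interval is some kind of second.
A5 to Bb5 is 1 semitone, which makes it a minor second; the second version is higher, so the direction is up.
Checking another pair — Fb4 → Gbb4 — gives the same interval.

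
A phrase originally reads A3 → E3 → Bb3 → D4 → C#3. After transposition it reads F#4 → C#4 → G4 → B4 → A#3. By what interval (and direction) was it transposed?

up a major sixth

From A3 to F#4 is 6 letter names — a sixth of some quality.
A3 to F#4 is 9 semitones, which makes it a major sixth; the second version is higher, so the direction is up.
Checking another pair — C#3 → A#3 — gives the same interval.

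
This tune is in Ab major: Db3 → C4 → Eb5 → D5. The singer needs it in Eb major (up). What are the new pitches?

Ab3 G4 Bb5 A5

Ab major to Eb major up is a perfect fifth, so every note moves up by that interval.
Db3 gives Ab3
C4 gives G4
Eb5 gives Bb5
D5 gives A5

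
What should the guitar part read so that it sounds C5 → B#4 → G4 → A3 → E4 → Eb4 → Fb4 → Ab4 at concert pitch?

C6 B#5 G5 A4 E5 Eb5 Fb5 Ab5

The guitar sounds a perfect octave below written, so the written part must be a perfect octave above concert — transpose each note up.
C5 to C6
B#4 to B#5
G4 to G5
A3 to A4
E4 to E5
Eb4 to Eb5
Fb4 to Fb5
Ab4 to Ab5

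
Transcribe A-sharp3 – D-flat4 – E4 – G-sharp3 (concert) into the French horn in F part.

E#4 Ab4 B4 D#4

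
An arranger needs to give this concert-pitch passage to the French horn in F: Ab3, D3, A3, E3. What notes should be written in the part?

Eb4 A3 E4 B3

Written C4 sounds as F3 on the French horn in F, so concert pitches are written a perfect fifth up.
Ab3 to Eb4
D3 to A3
A3 to E4
E3 to B3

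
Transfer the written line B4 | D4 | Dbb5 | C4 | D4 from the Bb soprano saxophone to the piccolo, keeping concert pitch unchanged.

A3 C3 Cbb4 Bb2 C3

First find concert pitch: the Bb soprano saxophone sounds a major second below written, so B4 D4 Dbb5 C4 D4 sounds A4 C4 Cbb5 Bb3 C4.
Then write for piccolo: it sounds a perfect octave above written, so the part must be a perfect octave below concert.
A4 → A3
C4 → C3
Cbb5 → Cbb4
Bb3 → Bb2
C4 → C3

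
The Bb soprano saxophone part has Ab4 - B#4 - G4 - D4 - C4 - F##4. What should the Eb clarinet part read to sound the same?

Eb4 F##4 D4 A3 G3 C##4

First find concert pitch: the Bb soprano saxophone sounds a major second below written, so Ab4 B#4 G4 D4 C4 F##4 sounds Gb4 A#4 F4 C4 Bb3 E#4.
Then write for Eb clarinet: it sounds a minor third above written, so the part must be a minor third below concert.
Gb4 → Eb4
A#4 → F##4
F4 → D4
C4 → A3
Bb3 → G3
E#4 → C##4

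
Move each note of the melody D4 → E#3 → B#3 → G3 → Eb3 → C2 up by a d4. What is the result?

Gb4 A3 E4 Cb4 Abb3 Fb2

D4: a fourth up reaches G, and 4 semitones makes it Gb4.
E#3: a fourth up reaches A, and 4 semitones makes it A3.
B#3: a fourth up reaches E, and 4 semitones makes it E4.
G3 up a diminished fourth is Cb4.
Eb3: a fourth up reaches A, and 4 semitones makes it Abb3.
A diminished fourth up from C2 gives Fb2.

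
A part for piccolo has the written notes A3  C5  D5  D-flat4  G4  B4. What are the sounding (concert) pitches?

A4 C6 D6 Db5 G5 B5

The piccolo sounds a perfect octave above written, so transpose each written note up a perfect octave.
A3 -> A4
C5 -> C6
D5 -> D6
Db4 -> Db5
G4 -> G5
B4 -> B5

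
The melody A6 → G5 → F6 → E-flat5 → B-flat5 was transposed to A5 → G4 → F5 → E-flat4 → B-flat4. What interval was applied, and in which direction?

down a perfect octave

From A6 to A5 is 8 letter names — an octave of some quality.
A5 to A6 is 12 semitones, which makes it a perfect octave; the second version is lower, so the direction is down.
Checking another pair — Bb5 → Bb4 — gives the same interval.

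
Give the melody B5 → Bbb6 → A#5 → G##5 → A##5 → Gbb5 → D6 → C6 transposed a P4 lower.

B5 down a perfect fourth is F#5.
Bbb6 down a perfect fourth is Fb6.
A perfect fourth down from A#5 gives E#5.
A perfect fourth down from G##5 gives D##5.
A##5 down a perfect fourth is E##5.
A perfect fourth down from Gbb5 gives Dbb5.
D6 down a perfect fourth is A5.
C6 down a perfect fourth is G5.

F#5 Fb6 E#5 D##5 E##5 Dbb5 A5 G5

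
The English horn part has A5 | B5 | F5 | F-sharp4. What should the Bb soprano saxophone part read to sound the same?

First find concert pitch: the English horn sounds a perfect fifth below written, so A5 B5 F5 F-sharp4 sounds D5 E5 Bb4 B3.
Then write for Bb soprano saxophone: it sounds a major second below written, so the part must be a major second above concert.
D5 → E5
E5 → F#5
Bb4 → C5
B3 → C#4

E5 F#5 C5 C#4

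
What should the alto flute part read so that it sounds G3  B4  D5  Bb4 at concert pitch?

Written C4 sounds as G3 on the alto flute, so concert pitches are written a perfect fourth up.
G3 -> C4
B4 -> E5
D5 -> G5
Bb4 -> Eb5

C4 E5 G5 Eb5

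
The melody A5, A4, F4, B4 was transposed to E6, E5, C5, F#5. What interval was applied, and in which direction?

up a perfect fifth

Take the first pair: A5 → E6. A to E spans 5 letter names, so the interval is some kind of fifth.
A5 to E6 is 7 semitones, which makes it a perfect fifth; the second version is higher, so the direction is up.
Checking another pair — B4 → F#5 — gives the same interval.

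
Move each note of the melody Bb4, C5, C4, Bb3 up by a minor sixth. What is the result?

Bb4 up a minor sixth is Gb5.
C5 up a minor sixth is Ab5.
C4: a sixth up reaches A, and 8 semitones makes it Ab4.
Bb3 up a minor sixth is Gb4.

Gb5 Ab5 Ab4 Gb4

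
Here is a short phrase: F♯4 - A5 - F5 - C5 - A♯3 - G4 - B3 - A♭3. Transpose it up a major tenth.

F#4: a tenth up reaches A, and 16 semitones makes it A#5.
A5: a tenth up reaches C, and 16 semitones makes it C#7.
A major tenth up from F5 gives A6.
C5: a tenth up reaches E, and 16 semitones makes it E6.
A#3 up a major tenth is C##5.
G4 up a major tenth is B5.
A major tenth up from B3 gives D#5.
Ab3: a tenth up reaches C, and 16 semitones makes it C5.

A#5 C#7 A6 E6 C##5 B5 D#5 C5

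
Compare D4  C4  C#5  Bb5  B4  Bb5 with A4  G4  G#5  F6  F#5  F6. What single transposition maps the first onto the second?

Take the first pair: D4 → A4. D to A spans 5 letter names, so the interval is some kind of fifth.
D4 to A4 is 7 semitones, which makes it a perfect fifth; the second version is higher, so the direction is up.
Checking another pair — Bb5 → F6 — gives the same interval.

up a perfect fifth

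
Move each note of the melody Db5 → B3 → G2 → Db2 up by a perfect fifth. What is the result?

Ab5 F#4 D3 Ab2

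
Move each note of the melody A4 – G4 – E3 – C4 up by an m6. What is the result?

A minor sixth up from A4 gives F5.
G4 up a minor sixth is Eb5.
E3 up a minor sixth is C4.
A minor sixth up from C4 gives Ab4.

F5 Eb5 C4 Ab4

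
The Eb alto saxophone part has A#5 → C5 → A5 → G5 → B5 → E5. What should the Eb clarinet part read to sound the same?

A#4 C4 A4 G4 B4 E4

First find concert pitch: the Eb alto saxophone sounds a major sixth below written, so A#5 C5 A5 G5 B5 E5 sounds C#5 Eb4 C5 Bb4 D5 G4.
Then write for Eb clarinet: it sounds a minor third above written, so the part must be a minor third below concert.
C#5 → A#4
Eb4 → C4
C5 → A4
Bb4 → G4
D5 → B4
G4 → E4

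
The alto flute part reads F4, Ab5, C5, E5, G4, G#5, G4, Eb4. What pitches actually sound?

Written C4 on the alto flute sounds as G3, a perfect fourth lower; apply that shift to every note.
F4 → C4
Ab5 → Eb5
C5 → G4
E5 → B4
G4 → D4
G#5 → D#5
G4 → D4
Eb4 → Bb3

C4 Eb5 G4 B4 D4 D#5 D4 Bb3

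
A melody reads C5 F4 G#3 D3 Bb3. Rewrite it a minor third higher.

Eb5 Ab4 B3 F3 Db4

C5 gives Eb5
F4 gives Ab4
G#3 gives B3
D3 gives F3
Bb3 gives Db4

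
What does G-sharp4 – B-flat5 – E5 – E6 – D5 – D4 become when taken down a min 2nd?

F##4 A5 D#5 D#6 C#5 C#4

G#4 down a minor second is F##4.
Bb5: a second down reaches A, and 1 semitone makes it A5.
A minor second down from E5 gives D#5.
E6 down a minor second is D#6.
A minor second down from D5 gives C#5.
D4 down a minor second is C#4.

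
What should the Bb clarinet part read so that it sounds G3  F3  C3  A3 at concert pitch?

The Bb clarinet sounds a major second below written, so the written part must be a major second above concert — transpose each note up.
G3 becomes A3
F3 becomes G3
C3 becomes D3
A3 becomes B3

A3 G3 D3 B3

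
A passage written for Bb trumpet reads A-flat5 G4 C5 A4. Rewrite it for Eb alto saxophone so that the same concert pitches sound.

First find concert pitch: the Bb trumpet sounds a major second below written, so A-flat5 G4 C5 A4 sounds Gb5 F4 Bb4 G4.
Then write for Eb alto saxophone: it sounds a major sixth below written, so the part must be a major sixth above concert.
Gb5 → Eb6
F4 → D5
Bb4 → G5
G4 → E5

Eb6 D5 G5 E5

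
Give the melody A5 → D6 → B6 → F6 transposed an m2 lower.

A minor second down from A5 gives G#5.
A minor second down from D6 gives C#6.
A minor second down from B6 gives A#6.
A minor second down from F6 gives E6.

G#5 C#6 A#6 E6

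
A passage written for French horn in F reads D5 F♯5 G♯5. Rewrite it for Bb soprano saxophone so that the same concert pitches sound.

First find concert pitch: the French horn in F sounds a perfect fifth below written, so D5 F♯5 G♯5 sounds G4 B4 C#5.
Then write for Bb soprano saxophone: it sounds a major second below written, so the part must be a major second above concert.
G4 → A4
B4 → C#5
C#5 → D#5

A4 C#5 D#5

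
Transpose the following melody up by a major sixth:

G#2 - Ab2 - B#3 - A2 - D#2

E#3 F3 G##4 F#3 B#2

G#2 to E#3
Ab2 to F3
B#3 to G##4
A2 to F#3
D#2 to B#2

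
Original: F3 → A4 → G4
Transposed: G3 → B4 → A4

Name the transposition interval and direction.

up a major second

Take the first pair: F3 → G3. F to G spans 2 letter names, so the interval is some kind of second.
F3 to G3 is 2 semitones, which makes it a major second; the second version is higher, so the direction is up.
Checking another pair — G4 → A4 — gives the same interval.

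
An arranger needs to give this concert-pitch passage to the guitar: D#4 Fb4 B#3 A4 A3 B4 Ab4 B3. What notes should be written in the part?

Written C4 sounds as C3 on the guitar, so concert pitches are written a perfect octave up.
D#4 to D#5
Fb4 to Fb5
B#3 to B#4
A4 to A5
A3 to A4
B4 to B5
Ab4 to Ab5
B3 to B4

D#5 Fb5 B#4 A5 A4 B5 Ab5 B4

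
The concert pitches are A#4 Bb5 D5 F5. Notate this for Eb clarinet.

The Eb clarinet sounds a minor third above written, so the written part must be a minor third below concert — transpose each note down.
A#4 -> F##4
Bb5 -> G5
D5 -> B4
F5 -> D5

F##4 G5 B4 D5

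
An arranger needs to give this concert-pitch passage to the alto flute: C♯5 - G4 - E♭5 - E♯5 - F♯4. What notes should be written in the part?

F#5 C5 Ab5 A#5 B4

The alto flute sounds a perfect fourth below written, so the written part must be a perfect fourth above concert — transpose each note up.
C#5 -> F#5
G4 -> C5
Eb5 -> Ab5
E#5 -> A#5
F#4 -> B4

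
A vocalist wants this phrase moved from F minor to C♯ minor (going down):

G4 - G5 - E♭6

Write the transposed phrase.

From F down to C♯ is a diminished fourth; apply that to each pitch.
G4 → D#4
G5 → D#5
Eb6 → B5

D#4 D#5 B5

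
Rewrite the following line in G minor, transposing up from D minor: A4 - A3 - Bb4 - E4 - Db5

D5 D4 Eb5 A4 Gb5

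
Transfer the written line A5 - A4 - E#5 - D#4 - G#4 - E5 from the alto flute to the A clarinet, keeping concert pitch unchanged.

First find concert pitch: the alto flute sounds a perfect fourth below written, so A5 A4 E#5 D#4 G#4 E5 sounds E5 E4 B#4 A#3 D#4 B4.
Then write for A clarinet: it sounds a minor third below written, so the part must be a minor third above concert.
E5 → G5
E4 → G4
B#4 → D#5
A#3 → C#4
D#4 → F#4
B4 → D5

G5 G4 D#5 C#4 F#4 D5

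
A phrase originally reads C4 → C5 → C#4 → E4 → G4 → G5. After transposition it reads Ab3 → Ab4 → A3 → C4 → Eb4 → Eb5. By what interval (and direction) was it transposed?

From C4 to Ab3 is 3 letter names — a third of some quality.
Ab3 to C4 is 4 semitones, which makes it a major third; the second version is lower, so the direction is down.
Checking another pair — G5 → Eb5 — gives the same interval.

down a major third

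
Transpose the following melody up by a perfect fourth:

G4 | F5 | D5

C5 Bb5 G5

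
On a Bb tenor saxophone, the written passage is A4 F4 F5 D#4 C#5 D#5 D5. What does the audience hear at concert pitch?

G3 Eb3 Eb4 C#3 B3 C#4 C4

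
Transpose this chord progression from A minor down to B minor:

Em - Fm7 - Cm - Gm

F#m Gm7 Dm Am

A minor down to B minor is a minor seventh; each chord root moves by that interval while the quality stays the same.
Em: root E down a minor seventh → F#, giving F#m.
Fm7: root F down a minor seventh → G, giving Gm7.
Cm: root C down a minor seventh → D, giving Dm.
Gm: root G down a minor seventh → A, giving Am.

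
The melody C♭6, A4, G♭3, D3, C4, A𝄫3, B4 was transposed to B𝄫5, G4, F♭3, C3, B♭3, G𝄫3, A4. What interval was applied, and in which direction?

From Cb6 to Bbb5 is 2 letter names — a second of some quality.
Bbb5 to Cb6 is 2 semitones, which makes it a major second; the second version is lower, so the direction is down.
Checking another pair — B4 → A4 — gives the same interval.

down a major second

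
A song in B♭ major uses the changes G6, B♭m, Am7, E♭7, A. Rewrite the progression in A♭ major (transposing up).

F6 Abm Gm7 Db7 G

B♭ major up to A♭ major is a minor seventh; each chord root moves by that interval while the quality stays the same.
G6: root G up a minor seventh → F, giving F6.
B♭m: root B♭ up a minor seventh → Ab, giving Abm.
Am7: root A up a minor seventh → G, giving Gm7.
E♭7: root E♭ up a minor seventh → Db, giving Db7.
A: root A up a minor seventh → G, giving G.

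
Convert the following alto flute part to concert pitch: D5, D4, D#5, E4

A4 A3 A#4 B3

Written C4 on the alto flute sounds as G3, a perfect fourth lower; apply that shift to every note.
D5 → A4
D4 → A3
D#5 → A#4
E4 → B3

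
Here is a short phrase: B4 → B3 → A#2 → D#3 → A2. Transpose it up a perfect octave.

B4 -> B5
B3 -> B4
A#2 -> A#3
D#3 -> D#4
A2 -> A3

B5 B4 A#3 D#4 A3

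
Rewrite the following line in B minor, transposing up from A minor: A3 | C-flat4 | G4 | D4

From A up to B is a major second; apply that to each pitch.
A3 -> B3
Cb4 -> Db4
G4 -> A4
D4 -> E4

B3 Db4 A4 E4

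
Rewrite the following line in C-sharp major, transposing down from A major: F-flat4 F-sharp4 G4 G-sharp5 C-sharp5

From A down to C-sharp is a minor sixth; apply that to each pitch.
Fb4 to Ab3
F#4 to A#3
G4 to B3
G#5 to B#4
C#5 to E#4

Ab3 A#3 B3 B#4 E#4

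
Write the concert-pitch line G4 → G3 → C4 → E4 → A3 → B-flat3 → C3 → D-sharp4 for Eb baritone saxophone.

E6 E5 A5 C#6 F#5 G5 A4 B#5

The Eb baritone saxophone sounds a major thirteenth below written, so the written part must be a major thirteenth above concert — transpose each note up.
G4 becomes E6
G3 becomes E5
C4 becomes A5
E4 becomes C#6
A3 becomes F#5
Bb3 becomes G5
C3 becomes A4
D#4 becomes B#5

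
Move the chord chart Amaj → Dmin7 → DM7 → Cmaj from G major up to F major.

G major up to F major is a minor seventh; each chord root moves by that interval while the quality stays the same.
Amaj: root A up a minor seventh → G, giving Gmaj.
Dmin7: root D up a minor seventh → C, giving Cmin7.
DM7: root D up a minor seventh → C, giving CM7.
Cmaj: root C up a minor seventh → Bb, giving Bbmaj.

Gmaj Cmin7 CM7 Bbmaj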